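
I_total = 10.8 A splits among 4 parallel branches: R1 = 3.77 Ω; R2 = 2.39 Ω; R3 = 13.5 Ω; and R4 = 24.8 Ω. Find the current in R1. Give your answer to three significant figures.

I ≈ 3.59 A

ΣG = 1/3.77 + 1/2.39 + 1/13.5 + 1/24.8 = 0.7981.
Current divider: I(R1) = I_total · G_k/ΣG = 10.8 × (0.2653/0.7981) = 10.8 × 0.3324 = 3.590 A.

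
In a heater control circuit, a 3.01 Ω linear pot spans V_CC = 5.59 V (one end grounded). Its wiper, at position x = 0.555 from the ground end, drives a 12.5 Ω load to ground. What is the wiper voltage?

The pot divides into 1.339 Ω above the wiper and 1.671 Ω below.
Lower segment in parallel with the load: 1.671 ‖ 12.5 = 1.474 Ω.
Loaded-divider output: V_out = 5.59 × 0.5238 = 2.928 V.

V_out ≈ 2.93 V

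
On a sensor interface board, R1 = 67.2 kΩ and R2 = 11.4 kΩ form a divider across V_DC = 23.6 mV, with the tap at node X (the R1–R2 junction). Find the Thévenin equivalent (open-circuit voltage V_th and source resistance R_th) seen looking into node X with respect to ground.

Open-circuit (no load on X): V_th = V_DC · R2/(R1 + R2) = 23.6 × 11.4/(67.20 + 11.4) = 3.423 mV.
Looking into X with the source shorted: R_th = R1·R2/(R1+R2) = 67.20 × 11.4/78.60 = 9.747 kΩ.

V_th ≈ 3.42 mV, R_th ≈ 9.75 kΩ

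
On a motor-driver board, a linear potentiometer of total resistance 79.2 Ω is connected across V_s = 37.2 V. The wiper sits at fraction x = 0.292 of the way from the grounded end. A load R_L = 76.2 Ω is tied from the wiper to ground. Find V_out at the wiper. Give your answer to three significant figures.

Lower segment x·R_p = 23.13 Ω; upper segment (1−x)·R_p = 56.07 Ω.
(x·R_p) ‖ R_L = 17.74 Ω.
V_out = 37.2 × 17.74/(56.07 + 17.74) = 8.941 V.
(Unloaded: V_out = x·V_s = 10.9 V.)

V_out ≈ 8.94 V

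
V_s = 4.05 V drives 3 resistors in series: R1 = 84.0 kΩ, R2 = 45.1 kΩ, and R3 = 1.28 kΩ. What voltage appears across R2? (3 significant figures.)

V ≈ 1.40 V

ΣR = 84.0 + 45.1 + 1.28 = 130.4 kΩ.
Voltage divider: V = V_s · (45.10 / 130.4) = 4.05 × 0.3459 = 1.401 V.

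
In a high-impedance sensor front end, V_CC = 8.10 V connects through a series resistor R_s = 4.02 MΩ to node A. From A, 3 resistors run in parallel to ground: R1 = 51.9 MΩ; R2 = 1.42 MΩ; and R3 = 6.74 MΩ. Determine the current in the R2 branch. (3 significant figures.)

Combine the parallel branches: R_p = (1/51.9 + 1/1.42 + 1/6.74)⁻¹ = 1.147 MΩ.
Node voltage V_A = V_CC · R_p/(R_s + R_p) = 8.10 × 0.2220 = 1.798 V.
Branch current I = V_A/R2 = 1.798/1.42 = 1.266 µA.
(Check via current divider: I_total = 1.568 µA; share G_k/ΣG = 0.8077 → same result.)

I ≈ 1.27 µA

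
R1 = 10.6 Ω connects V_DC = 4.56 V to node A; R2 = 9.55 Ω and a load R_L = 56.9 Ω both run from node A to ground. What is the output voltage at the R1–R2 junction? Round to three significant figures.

First combine the lower leg with the load: R2 ‖ R_L = 8.178 Ω.
Then V_out = V_DC · R2'/(R1 + R2') = 4.56 × 8.178/18.78 = 1.986 V.
(Unloaded it would be 2.16 V; the load pulls it down.)

V_out ≈ 1.99 V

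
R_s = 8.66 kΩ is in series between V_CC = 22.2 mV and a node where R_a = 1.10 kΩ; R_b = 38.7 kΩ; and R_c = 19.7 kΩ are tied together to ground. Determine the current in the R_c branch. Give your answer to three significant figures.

Combine the parallel branches: R_p = (1/1.10 + 1/38.7 + 1/19.7)⁻¹ = 1.015 kΩ.
V_A = 22.2 × 1.015/9.675 = 2.328 mV.
I(R_c) = V_A / R_c = 2.328/19.7 = 0.1182 µA.

I ≈ 0.118 µA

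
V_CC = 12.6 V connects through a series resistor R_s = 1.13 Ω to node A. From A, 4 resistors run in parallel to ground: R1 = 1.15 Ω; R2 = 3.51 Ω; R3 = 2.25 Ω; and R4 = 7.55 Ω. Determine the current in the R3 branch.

I ≈ 1.89 A

Combine the parallel branches: R_p = (1/1.15 + 1/3.51 + 1/2.25 + 1/7.55)⁻¹ = 0.5776 Ω.
V_A by voltage divider: V_A = 12.6 × 0.5776/(1.13 + 0.5776) = 4.262 V.
I(R3) = V_A / R3 = 4.262/2.25 = 1.894 A.
(Check via current divider: I_total = 7.379 A; share G_k/ΣG = 0.2567 → same result.)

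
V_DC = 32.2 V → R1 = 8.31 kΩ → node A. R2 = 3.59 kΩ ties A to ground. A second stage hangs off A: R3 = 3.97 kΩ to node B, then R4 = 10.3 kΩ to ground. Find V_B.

V_B ≈ 5.96 V

Looking into the second stage from A: R3 + R4 = 14.27 kΩ appears in parallel with R2.
R2 ‖ (R3+R4) = 2.868 kΩ.
V_A = 32.2 × 2.868/(8.31 + 2.868) = 8.263 V.
Then the unloaded second divider: V_B = V_A × R4/(R3+R4) = 8.263 × 0.7218 = 5.964 V.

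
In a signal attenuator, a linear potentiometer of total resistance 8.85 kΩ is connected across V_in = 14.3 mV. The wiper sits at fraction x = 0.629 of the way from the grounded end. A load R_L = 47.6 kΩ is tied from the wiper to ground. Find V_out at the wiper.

V_out ≈ 8.62 mV

The pot divides into 3.283 kΩ above the wiper and 5.567 kΩ below.
(x·R_p) ‖ R_L = 4.984 kΩ.
Loaded-divider output: V_out = 14.3 × 0.6028 = 8.621 mV.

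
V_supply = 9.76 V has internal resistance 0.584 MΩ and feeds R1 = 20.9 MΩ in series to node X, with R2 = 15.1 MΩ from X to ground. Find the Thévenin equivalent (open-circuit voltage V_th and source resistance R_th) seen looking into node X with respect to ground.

V_th ≈ 4.03 V, R_th ≈ 8.87 MΩ

R1' = 0.584 + 20.9 = 21.48 MΩ (source resistance + R1).
With X open, the divider is unloaded: V_th = 9.76 × 15.1/36.58 = 4.028 V.
Zeroing V_supply shorts the top of R1' to ground, so R_th = R1' ‖ R2 = 8.867 MΩ.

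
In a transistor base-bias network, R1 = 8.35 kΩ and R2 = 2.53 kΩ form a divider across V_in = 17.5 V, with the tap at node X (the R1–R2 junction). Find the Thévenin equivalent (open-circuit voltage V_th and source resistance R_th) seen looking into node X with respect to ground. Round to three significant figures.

V_th is the unloaded tap voltage: V_in · R2/(R1+R2) = 17.5 × 0.2325 = 4.069 V.
With V_in suppressed (replaced by a short), R_th = R1 ‖ R2 = (8.350 × 2.53)/(8.350 + 2.53) = 1.942 kΩ.

V_th ≈ 4.07 V, R_th ≈ 1.94 kΩ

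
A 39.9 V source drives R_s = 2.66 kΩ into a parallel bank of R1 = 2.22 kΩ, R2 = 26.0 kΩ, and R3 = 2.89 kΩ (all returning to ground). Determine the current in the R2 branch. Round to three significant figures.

Combine the parallel branches: R_p = (1/2.22 + 1/26.0 + 1/2.89)⁻¹ = 1.198 kΩ.
Node voltage V_A = V_in · R_p/(R_s + R_p) = 39.9 × 0.3105 = 12.39 V.
I(R2) = V_A / R2 = 12.39/26.0 = 0.4765 mA.

I ≈ 0.476 mA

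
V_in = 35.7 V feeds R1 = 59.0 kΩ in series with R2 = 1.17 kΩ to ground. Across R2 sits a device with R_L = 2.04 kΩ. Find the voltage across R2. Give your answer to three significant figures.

V_out ≈ 0.444 V

The load sits in parallel with R2, giving an effective lower resistance R2' = R2·R_L/(R2+R_L) = 0.7436 kΩ.
Voltage divider with the loaded lower leg: V_out = 35.7 × 0.7436/(59.0 + 0.7436) = 35.7 × 0.01245 = 0.4443 V.
(Unloaded it would be 0.694 V; the load pulls it down.)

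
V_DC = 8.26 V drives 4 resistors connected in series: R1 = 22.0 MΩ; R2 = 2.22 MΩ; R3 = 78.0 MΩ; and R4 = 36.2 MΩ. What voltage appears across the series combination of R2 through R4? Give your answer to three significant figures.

Total series resistance ΣR = 22.0 + 2.22 + 78.0 + 36.2 = 138.4 MΩ.
R_{R2..R4} = 2.22 + 78.0 + 36.2 = 116.4 MΩ.
Voltage divider: V = V_DC · (116.4 / 138.4) = 8.26 × 0.8411 = 6.947 V.

V ≈ 6.95 V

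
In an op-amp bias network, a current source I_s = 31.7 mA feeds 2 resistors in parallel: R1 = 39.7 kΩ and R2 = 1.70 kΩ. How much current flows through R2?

I ≈ 30.4 mA

Two-branch current divider: I_k = I_s · R_other/(R_1 + R_2).
I(R2) = 31.7 × 39.7/(39.7 + 1.70) = 31.7 × 0.9589 = 30.40 mA.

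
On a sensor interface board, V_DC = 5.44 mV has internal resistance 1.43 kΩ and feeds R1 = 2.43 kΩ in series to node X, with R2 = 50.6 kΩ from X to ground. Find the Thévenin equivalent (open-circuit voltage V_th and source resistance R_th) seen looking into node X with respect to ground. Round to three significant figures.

R1' = 1.43 + 2.43 = 3.860 kΩ (source resistance + R1).
With X open, the divider is unloaded: V_th = 5.44 × 50.6/54.46 = 5.054 mV.
With V_DC suppressed (replaced by a short), R_th = R1' ‖ R2 = (3.860 × 50.6)/(3.860 + 50.6) = 3.586 kΩ.

V_th ≈ 5.05 mV, R_th ≈ 3.59 kΩ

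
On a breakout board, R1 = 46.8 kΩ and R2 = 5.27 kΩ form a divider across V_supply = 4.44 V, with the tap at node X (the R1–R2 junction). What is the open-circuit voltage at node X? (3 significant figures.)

With X open, the divider is unloaded: V_th = 4.44 × 5.27/52.07 = 0.4494 V.

V_th ≈ 0.449 V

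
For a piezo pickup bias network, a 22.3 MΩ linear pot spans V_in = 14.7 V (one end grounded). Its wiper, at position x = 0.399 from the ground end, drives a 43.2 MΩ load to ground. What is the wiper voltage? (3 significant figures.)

V_out ≈ 5.22 V

The pot divides into 13.40 MΩ above the wiper and 8.898 MΩ below.
(x·R_p) ‖ R_L = 7.378 MΩ.
Then V_out = V_in · 7.378/(13.40 + 7.378) = 5.219 V.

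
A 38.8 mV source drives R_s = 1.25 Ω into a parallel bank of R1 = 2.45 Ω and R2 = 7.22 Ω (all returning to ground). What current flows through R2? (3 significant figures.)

Parallel bank: R_p = 1/(1/2.45 + 1/7.22) = 1.829 Ω.
V_A by voltage divider: V_A = 38.8 × 1.829/(1.25 + 1.829) = 23.05 mV.
I(R2) = V_A / R2 = 23.05/7.22 = 3.192 mA.
(Equivalently: I_total = 12.60 mA, then current-divider fraction G_k/ΣG = 0.2534.)

I ≈ 3.19 mA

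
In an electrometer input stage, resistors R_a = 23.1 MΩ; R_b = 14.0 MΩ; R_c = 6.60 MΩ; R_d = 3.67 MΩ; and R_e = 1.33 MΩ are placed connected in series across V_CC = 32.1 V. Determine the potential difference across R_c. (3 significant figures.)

ΣR = 23.1 + 14.0 + 6.60 + 3.67 + 1.33 = 48.70 MΩ.
By the voltage-divider rule, V = 32.1 × 6.600/48.70 = 4.350 V.

V ≈ 4.35 V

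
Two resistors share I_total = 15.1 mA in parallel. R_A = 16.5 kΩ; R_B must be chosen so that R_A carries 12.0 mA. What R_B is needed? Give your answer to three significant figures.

The fraction through R_A equals R_B/(R_A+R_B).
With f = 0.7947, R_B = R_A · f/(1−f) = 16.5 × 3.871 = 63.87 kΩ.

R_B ≈ 63.9 kΩ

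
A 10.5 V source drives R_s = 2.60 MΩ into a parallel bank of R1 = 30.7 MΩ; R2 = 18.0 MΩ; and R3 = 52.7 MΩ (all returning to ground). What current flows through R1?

Combine the parallel branches: R_p = (1/30.7 + 1/18.0 + 1/52.7)⁻¹ = 9.337 MΩ.
V_A by voltage divider: V_A = 10.5 × 9.337/(2.60 + 9.337) = 8.213 V.
Branch current I = V_A/R1 = 8.213/30.7 = 0.2675 µA.
(Equivalently: I_total = 0.8796 µA, then current-divider fraction G_k/ΣG = 0.3041.)

I ≈ 0.268 µA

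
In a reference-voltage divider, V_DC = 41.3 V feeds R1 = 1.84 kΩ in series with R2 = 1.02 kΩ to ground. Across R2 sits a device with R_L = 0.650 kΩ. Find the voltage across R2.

V_out ≈ 7.33 V

First combine the lower leg with the load: R2 ‖ R_L = 0.3970 kΩ.
Voltage divider with the loaded lower leg: V_out = 41.3 × 0.3970/(1.84 + 0.3970) = 41.3 × 0.1775 = 7.330 V.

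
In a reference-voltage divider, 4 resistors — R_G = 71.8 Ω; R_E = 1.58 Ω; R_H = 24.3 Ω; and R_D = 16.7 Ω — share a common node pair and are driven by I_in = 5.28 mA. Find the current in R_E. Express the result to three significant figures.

Total conductance ΣG = 1/71.8 + 1/1.58 + 1/24.3 + 1/16.7 = 0.7479 (units of 1/Ω).
R_E takes the fraction G_k/ΣG = 0.6329/0.7479 = 0.8463, so I = 5.28 × 0.8463 = 4.468 mA.

I ≈ 4.47 mA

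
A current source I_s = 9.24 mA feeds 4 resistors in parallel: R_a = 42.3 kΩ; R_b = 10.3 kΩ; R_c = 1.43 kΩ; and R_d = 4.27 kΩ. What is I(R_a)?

Total conductance ΣG = 1/42.3 + 1/10.3 + 1/1.43 + 1/4.27 = 1.054 (units of 1/kΩ).
Current divider: I(R_a) = I_s · G_k/ΣG = 9.24 × (0.02364/1.054) = 9.24 × 0.02242 = 0.2072 mA.

I ≈ 0.207 mA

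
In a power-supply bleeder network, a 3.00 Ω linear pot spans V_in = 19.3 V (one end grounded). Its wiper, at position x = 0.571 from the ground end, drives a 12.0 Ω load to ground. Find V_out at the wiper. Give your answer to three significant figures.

V_out ≈ 10.4 V

Split the track: R_lower = x·R_p = 1.713 Ω, R_upper = (1−x)·R_p = 1.287 Ω.
Lower segment in parallel with the load: 1.713 ‖ 12.0 = 1.499 Ω.
Then V_out = V_in · 1.499/(1.287 + 1.499) = 10.38 V.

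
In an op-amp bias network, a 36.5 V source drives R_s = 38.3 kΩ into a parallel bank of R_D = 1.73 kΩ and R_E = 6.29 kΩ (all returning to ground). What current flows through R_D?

Parallel bank: R_p = 1/(1/1.73 + 1/6.29) = 1.357 kΩ.
V_A by voltage divider: V_A = 36.5 × 1.357/(38.3 + 1.357) = 1.249 V.
Branch current I = V_A/R_D = 1.249/1.73 = 0.7219 mA.

I ≈ 0.722 mA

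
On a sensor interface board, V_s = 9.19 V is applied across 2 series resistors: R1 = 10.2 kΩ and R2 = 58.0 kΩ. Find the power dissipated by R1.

P ≈ 0.185 mW

The common current is I = 9.19/68.20 = 0.1348 mA.
P(R1) = I²·R1 = (0.1348)² × 10.2 = 0.1852 mW.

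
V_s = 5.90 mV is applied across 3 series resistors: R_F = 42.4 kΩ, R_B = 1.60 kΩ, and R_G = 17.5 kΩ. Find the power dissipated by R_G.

ΣR = 61.50 kΩ → I = 5.90/61.50 = 0.09593 µA.
V(R_G) = I·R = 1.679 mV; P = V·I = 1.679 × 0.09593 = 0.1611 nW.

P ≈ 0.161 nW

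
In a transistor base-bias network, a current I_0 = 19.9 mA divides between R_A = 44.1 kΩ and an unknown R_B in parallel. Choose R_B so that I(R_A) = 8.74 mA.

R_B ≈ 34.5 kΩ

The fraction through R_A equals R_B/(R_A+R_B).
With f = 0.4392, R_B = R_A · f/(1−f) = 44.1 × 0.7832 = 34.54 kΩ.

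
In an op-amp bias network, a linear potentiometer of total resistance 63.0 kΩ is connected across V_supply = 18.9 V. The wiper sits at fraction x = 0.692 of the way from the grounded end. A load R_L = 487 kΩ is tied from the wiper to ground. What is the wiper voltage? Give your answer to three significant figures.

V_out ≈ 12.7 V

Lower segment x·R_p = 43.60 kΩ; upper segment (1−x)·R_p = 19.40 kΩ.
R_L loads the lower segment: effective lower R = 40.01 kΩ.
Then V_out = V_supply · 40.01/(19.40 + 40.01) = 12.73 V.
(Unloaded: V_out = x·V_supply = 13.1 V.)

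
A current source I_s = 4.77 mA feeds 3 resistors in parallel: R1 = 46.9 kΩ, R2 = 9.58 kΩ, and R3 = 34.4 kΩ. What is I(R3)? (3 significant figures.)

ΣG = 1/46.9 + 1/9.58 + 1/34.4 = 0.1548.
Current divider: I(R3) = I_s · G_k/ΣG = 4.77 × (0.02907/0.1548) = 4.77 × 0.1878 = 0.8959 mA.

I ≈ 0.896 mA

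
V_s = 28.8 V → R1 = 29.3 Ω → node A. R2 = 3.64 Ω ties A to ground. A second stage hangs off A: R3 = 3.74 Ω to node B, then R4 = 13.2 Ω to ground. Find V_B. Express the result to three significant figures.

Looking into the second stage from A: R3 + R4 = 16.94 Ω appears in parallel with R2.
Effective lower resistance at A: R2 ‖ 16.94 = 2.996 Ω.
So V_A = 28.8 × 0.09277 = 2.672 V.
Stage 2 is unloaded, so V_B = V_A · R4/(R3+R4) = 2.672 × 13.2/16.94 = 2.082 V.

V_B ≈ 2.08 V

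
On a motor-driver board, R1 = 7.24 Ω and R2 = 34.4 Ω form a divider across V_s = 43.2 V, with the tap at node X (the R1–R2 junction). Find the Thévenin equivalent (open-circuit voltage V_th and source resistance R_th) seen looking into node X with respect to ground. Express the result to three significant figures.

V_th ≈ 35.7 V, R_th ≈ 5.98 Ω

V_th is the unloaded tap voltage: V_s · R2/(R1+R2) = 43.2 × 0.8261 = 35.69 V.
Zeroing V_s shorts the top of R1 to ground, so R_th = R1 ‖ R2 = 5.981 Ω.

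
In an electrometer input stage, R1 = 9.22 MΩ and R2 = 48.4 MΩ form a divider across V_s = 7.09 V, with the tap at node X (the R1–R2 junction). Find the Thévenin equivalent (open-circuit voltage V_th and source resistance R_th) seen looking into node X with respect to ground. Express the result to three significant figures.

V_th ≈ 5.96 V, R_th ≈ 7.74 MΩ

With X open, the divider is unloaded: V_th = 7.09 × 48.4/57.62 = 5.956 V.
Looking into X with the source shorted: R_th = R1·R2/(R1+R2) = 9.220 × 48.4/57.62 = 7.745 MΩ.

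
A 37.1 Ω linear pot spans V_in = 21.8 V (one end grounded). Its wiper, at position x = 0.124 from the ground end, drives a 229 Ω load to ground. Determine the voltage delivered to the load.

V_out ≈ 2.66 V

The pot divides into 32.50 Ω above the wiper and 4.600 Ω below.
R_L loads the lower segment: effective lower R = 4.510 Ω.
V_out = 21.8 × 4.510/(32.50 + 4.510) = 2.656 V.
(Unloaded: V_out = x·V_in = 2.70 V.)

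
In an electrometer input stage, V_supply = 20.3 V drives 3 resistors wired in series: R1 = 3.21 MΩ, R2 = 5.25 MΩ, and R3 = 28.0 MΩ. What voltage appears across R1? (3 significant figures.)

ΣR = 3.21 + 5.25 + 28.0 = 36.46 MΩ.
V = V_supply · R/ΣR = 20.3 × 0.08804 = 1.787 V.

V ≈ 1.79 V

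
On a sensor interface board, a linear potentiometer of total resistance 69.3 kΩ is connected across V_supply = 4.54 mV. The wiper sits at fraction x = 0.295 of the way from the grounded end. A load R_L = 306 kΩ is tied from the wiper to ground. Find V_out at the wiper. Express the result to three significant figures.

V_out ≈ 1.28 mV

Lower segment x·R_p = 20.44 kΩ; upper segment (1−x)·R_p = 48.86 kΩ.
Lower segment in parallel with the load: 20.44 ‖ 306 = 19.16 kΩ.
Then V_out = V_supply · 19.16/(48.86 + 19.16) = 1.279 mV.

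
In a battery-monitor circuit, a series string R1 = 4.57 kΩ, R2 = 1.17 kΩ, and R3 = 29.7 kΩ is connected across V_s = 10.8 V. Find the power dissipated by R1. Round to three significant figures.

P ≈ 0.424 mW

ΣR = 35.44 kΩ → I = 10.8/35.44 = 0.3047 mA.
P(R1) = I²·R1 = (0.3047)² × 4.57 = 0.4244 mW.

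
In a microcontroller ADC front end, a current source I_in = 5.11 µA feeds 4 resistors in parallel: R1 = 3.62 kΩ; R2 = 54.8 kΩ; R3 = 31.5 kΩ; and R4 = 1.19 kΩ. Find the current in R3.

Conductances: ΣG = 1/3.62 + 1/54.8 + 1/31.5 + 1/1.19 = 1.167 (1/kΩ).
R3 takes the fraction G_k/ΣG = 0.03175/1.167 = 0.02721, so I = 5.11 × 0.02721 = 0.1391 µA.

I ≈ 0.139 µA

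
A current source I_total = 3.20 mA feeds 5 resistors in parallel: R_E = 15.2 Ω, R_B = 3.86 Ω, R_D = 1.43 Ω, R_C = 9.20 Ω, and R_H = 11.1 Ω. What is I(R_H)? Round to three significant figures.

ΣG = 1/15.2 + 1/3.86 + 1/1.43 + 1/9.20 + 1/11.1 = 1.223.
Current divider: I(R_H) = I_total · G_k/ΣG = 3.20 × (0.09009/1.223) = 3.20 × 0.07367 = 0.2357 mA.

I ≈ 0.236 mA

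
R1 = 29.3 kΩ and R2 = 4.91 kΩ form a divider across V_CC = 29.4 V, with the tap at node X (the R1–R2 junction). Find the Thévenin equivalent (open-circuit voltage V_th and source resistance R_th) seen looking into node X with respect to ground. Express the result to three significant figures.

Open-circuit (no load on X): V_th = V_CC · R2/(R1 + R2) = 29.4 × 4.91/(29.30 + 4.91) = 4.220 V.
With V_CC suppressed (replaced by a short), R_th = R1 ‖ R2 = (29.30 × 4.91)/(29.30 + 4.91) = 4.205 kΩ.

V_th ≈ 4.22 V, R_th ≈ 4.21 kΩ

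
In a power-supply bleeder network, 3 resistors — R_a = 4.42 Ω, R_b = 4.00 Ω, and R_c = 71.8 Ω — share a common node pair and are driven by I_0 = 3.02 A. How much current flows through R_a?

I ≈ 1.39 A

Total conductance ΣG = 1/4.42 + 1/4.00 + 1/71.8 = 0.4902 (units of 1/Ω).
By the current-divider rule, I = I_0 · G_k/ΣG = 3.02 × 0.4616 = 1.394 A.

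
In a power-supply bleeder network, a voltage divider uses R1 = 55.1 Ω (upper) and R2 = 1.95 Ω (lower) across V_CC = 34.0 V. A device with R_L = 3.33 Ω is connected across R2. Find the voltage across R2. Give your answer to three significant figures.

R2 ‖ R_L = (1.95 × 3.33)/(1.95 + 3.33) = 1.230 Ω.
Voltage divider with the loaded lower leg: V_out = 34.0 × 1.230/(55.1 + 1.230) = 34.0 × 0.02183 = 0.7423 V.

V_out ≈ 0.742 V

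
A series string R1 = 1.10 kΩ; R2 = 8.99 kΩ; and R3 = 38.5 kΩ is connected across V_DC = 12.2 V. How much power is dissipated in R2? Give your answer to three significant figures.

The common current is I = 12.2/48.59 = 0.2511 mA.
V(R2) = I·R = 2.257 V; P = V·I = 2.257 × 0.2511 = 0.5667 mW.

P ≈ 0.567 mW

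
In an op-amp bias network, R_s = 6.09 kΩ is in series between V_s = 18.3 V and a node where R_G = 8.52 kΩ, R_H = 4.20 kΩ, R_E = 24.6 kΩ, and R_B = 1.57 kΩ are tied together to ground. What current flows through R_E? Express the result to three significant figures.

I ≈ 0.102 mA

Equivalent of the parallel group: R_p = 0.9680 kΩ.
V_A by voltage divider: V_A = 18.3 × 0.9680/(6.09 + 0.9680) = 2.510 V.
Branch current I = V_A/R_E = 2.510/24.6 = 0.1020 mA.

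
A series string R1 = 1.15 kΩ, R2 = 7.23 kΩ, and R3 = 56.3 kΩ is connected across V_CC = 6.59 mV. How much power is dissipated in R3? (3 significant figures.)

P ≈ 0.584 nW

The common current is I = 6.59/64.68 = 0.1019 µA.
P = I²R = 0.01038 × 56.3 = 0.5844 nW.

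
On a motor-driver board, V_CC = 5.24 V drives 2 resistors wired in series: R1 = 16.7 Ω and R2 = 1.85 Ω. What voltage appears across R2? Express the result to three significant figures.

ΣR = 16.7 + 1.85 = 18.55 Ω.
V = V_CC · R/ΣR = 5.24 × 0.09973 = 0.5226 V.

V ≈ 0.523 V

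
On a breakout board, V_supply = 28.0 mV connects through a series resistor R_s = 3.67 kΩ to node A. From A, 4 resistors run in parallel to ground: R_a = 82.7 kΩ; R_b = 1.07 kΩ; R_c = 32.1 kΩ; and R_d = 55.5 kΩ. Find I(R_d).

I ≈ 0.108 µA

Parallel bank: R_p = 1/(1/82.7 + 1/1.07 + 1/32.1 + 1/55.5) = 1.004 kΩ.
V_A by voltage divider: V_A = 28.0 × 1.004/(3.67 + 1.004) = 6.015 mV.
Branch current I = V_A/R_d = 6.015/55.5 = 0.1084 µA.
(Equivalently: I_total = 5.990 µA, then current-divider fraction G_k/ΣG = 0.01809.)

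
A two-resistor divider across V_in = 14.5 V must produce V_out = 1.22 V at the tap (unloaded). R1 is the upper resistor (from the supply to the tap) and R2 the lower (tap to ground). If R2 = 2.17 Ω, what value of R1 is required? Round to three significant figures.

Required fraction k = V_out/V_in = 0.08414.
So R1 = R2 · (V_in/V_out − 1) = 2.17 × (14.5/1.22 − 1) = 2.17 × 10.89 = 23.62 Ω.

R1 ≈ 23.6 Ω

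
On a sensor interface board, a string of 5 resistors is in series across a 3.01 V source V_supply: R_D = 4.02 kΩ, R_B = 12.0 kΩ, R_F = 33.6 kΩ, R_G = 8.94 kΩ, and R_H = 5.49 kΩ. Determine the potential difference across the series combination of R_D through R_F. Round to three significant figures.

V ≈ 2.33 V

Total series resistance ΣR = 4.02 + 12.0 + 33.6 + 8.94 + 5.49 = 64.05 kΩ.
R_{R_D..R_F} = 4.02 + 12.0 + 33.6 = 49.62 kΩ.
Voltage divider: V = V_supply · (49.62 / 64.05) = 3.01 × 0.7747 = 2.332 V.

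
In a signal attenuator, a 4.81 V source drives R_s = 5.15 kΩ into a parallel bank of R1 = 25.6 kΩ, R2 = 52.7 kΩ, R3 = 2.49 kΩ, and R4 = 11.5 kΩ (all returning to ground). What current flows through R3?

I ≈ 0.506 mA

Parallel bank: R_p = 1/(1/25.6 + 1/52.7 + 1/2.49 + 1/11.5) = 1.829 kΩ.
V_A = 4.81 × 1.829/6.979 = 1.261 V.
I(R3) = V_A / R3 = 1.261/2.49 = 0.5064 mA.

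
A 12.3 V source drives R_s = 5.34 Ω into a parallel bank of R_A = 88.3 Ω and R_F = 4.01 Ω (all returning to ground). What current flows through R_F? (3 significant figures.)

I ≈ 1.28 A

Parallel bank: R_p = 1/(1/88.3 + 1/4.01) = 3.836 Ω.
V_A = 12.3 × 3.836/9.176 = 5.142 V.
Branch current I = V_A/R_F = 5.142/4.01 = 1.282 A.
(Equivalently: I_total = 1.340 A, then current-divider fraction G_k/ΣG = 0.9566.)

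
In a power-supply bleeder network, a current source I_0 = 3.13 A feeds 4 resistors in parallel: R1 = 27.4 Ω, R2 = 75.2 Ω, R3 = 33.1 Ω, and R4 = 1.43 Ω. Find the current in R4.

ΣG = 1/27.4 + 1/75.2 + 1/33.1 + 1/1.43 = 0.7793.
R4 takes the fraction G_k/ΣG = 0.6993/0.7793 = 0.8973, so I = 3.13 × 0.8973 = 2.809 A.

I ≈ 2.81 A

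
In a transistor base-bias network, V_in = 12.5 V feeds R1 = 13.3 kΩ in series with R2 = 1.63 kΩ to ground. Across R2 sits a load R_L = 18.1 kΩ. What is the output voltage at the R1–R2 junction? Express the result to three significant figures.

R2 ‖ R_L = (1.63 × 18.1)/(1.63 + 18.1) = 1.495 kΩ.
Now apply the divider: V_out = 12.5 × 0.1011 = 1.263 V.
(Unloaded it would be 1.36 V; the load pulls it down.)

V_out ≈ 1.26 V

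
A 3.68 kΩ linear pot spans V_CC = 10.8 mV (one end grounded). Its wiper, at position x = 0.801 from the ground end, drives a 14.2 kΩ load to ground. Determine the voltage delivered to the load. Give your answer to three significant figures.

V_out ≈ 8.31 mV

Split the track: R_lower = x·R_p = 2.948 kΩ, R_upper = (1−x)·R_p = 0.7323 kΩ.
Lower segment in parallel with the load: 2.948 ‖ 14.2 = 2.441 kΩ.
Loaded-divider output: V_out = 10.8 × 0.7692 = 8.308 mV.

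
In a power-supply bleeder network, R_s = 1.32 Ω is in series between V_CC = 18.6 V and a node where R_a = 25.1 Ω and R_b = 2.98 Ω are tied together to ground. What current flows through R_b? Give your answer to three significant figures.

I ≈ 4.17 A

Parallel bank: R_p = 1/(1/25.1 + 1/2.98) = 2.664 Ω.
V_A = 18.6 × 2.664/3.984 = 12.44 V.
Branch current I = V_A/R_b = 12.44/2.98 = 4.173 A.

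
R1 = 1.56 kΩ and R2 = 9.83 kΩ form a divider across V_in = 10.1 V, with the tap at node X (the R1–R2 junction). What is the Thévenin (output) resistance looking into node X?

Zeroing V_in shorts the top of R1 to ground, so R_th = R1 ‖ R2 = 1.346 kΩ.

R_th ≈ 1.35 kΩ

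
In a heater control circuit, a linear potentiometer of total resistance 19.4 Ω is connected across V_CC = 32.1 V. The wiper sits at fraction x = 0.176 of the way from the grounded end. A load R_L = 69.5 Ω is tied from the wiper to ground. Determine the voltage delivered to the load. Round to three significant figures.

Lower segment x·R_p = 3.414 Ω; upper segment (1−x)·R_p = 15.99 Ω.
Lower segment in parallel with the load: 3.414 ‖ 69.5 = 3.255 Ω.
V_out = 32.1 × 3.255/(15.99 + 3.255) = 5.430 V.
(Unloaded: V_out = x·V_CC = 5.65 V.)

V_out ≈ 5.43 V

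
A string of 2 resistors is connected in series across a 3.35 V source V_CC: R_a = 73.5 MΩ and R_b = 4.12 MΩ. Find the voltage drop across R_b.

Total series resistance ΣR = 73.5 + 4.12 = 77.62 MΩ.
By the voltage-divider rule, V = 3.35 × 4.120/77.62 = 0.1778 V.

V ≈ 0.178 V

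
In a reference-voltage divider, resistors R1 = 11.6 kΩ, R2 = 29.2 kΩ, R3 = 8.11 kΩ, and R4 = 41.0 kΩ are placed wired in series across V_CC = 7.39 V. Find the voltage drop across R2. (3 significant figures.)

ΣR = 11.6 + 29.2 + 8.11 + 41.0 = 89.91 kΩ.
Voltage divider: V = V_CC · (29.20 / 89.91) = 7.39 × 0.3248 = 2.400 V.

V ≈ 2.40 V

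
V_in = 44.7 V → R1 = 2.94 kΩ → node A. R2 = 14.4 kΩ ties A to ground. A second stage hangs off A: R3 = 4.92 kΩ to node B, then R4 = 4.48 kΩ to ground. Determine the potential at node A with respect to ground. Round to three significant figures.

V_A ≈ 29.5 V

Node A sees R2 in parallel with the series input of stage 2, R3 + R4 = 9.400 kΩ.
Effective lower resistance at A: R2 ‖ 9.400 = 5.687 kΩ.
First divider: V_A = V_in · 5.687/(2.94 + 5.687) = 29.47 V.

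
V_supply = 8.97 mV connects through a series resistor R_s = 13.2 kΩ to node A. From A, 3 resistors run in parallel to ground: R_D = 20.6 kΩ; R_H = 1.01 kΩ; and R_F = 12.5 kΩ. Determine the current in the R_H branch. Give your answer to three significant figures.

I ≈ 0.563 µA

Combine the parallel branches: R_p = (1/20.6 + 1/1.01 + 1/12.5)⁻¹ = 0.8939 kΩ.
V_A = 8.97 × 0.8939/14.09 = 0.5689 mV.
I(R_H) = V_A / R_H = 0.5689/1.01 = 0.5633 µA.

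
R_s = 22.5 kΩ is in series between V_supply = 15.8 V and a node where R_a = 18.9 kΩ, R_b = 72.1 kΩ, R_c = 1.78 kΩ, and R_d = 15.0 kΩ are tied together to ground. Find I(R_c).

Combine the parallel branches: R_p = (1/18.9 + 1/72.1 + 1/1.78 + 1/15.0)⁻¹ = 1.438 kΩ.
V_A = 15.8 × 1.438/23.94 = 0.9493 V.
Branch current I = V_A/R_c = 0.9493/1.78 = 0.5333 mA.

I ≈ 0.533 mA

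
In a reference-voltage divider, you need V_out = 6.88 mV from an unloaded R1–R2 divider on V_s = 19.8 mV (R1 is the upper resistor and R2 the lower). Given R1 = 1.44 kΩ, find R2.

The divider ratio is R2/(R1+R2) = 6.88/19.8 = 0.3475.
So R2 = R1 · V_out/(V_s − V_out) = 1.44 × 6.88/(19.8 − 6.88) = 1.44 × 0.5325 = 0.7668 kΩ.

R2 ≈ 0.767 kΩ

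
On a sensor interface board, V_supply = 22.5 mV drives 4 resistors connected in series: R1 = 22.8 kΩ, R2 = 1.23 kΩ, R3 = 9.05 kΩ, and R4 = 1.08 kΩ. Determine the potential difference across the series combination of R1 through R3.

Series total: ΣR = 22.8 + 1.23 + 9.05 + 1.08 = 34.16 kΩ.
R_{R1..R3} = 22.8 + 1.23 + 9.05 = 33.08 kΩ.
V = V_supply · R/ΣR = 22.5 × 0.9684 = 21.79 mV.

V ≈ 21.8 mV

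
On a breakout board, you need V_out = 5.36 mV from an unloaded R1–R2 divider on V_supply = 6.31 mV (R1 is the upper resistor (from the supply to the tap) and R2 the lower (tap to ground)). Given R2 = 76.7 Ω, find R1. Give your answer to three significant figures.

R1 ≈ 13.6 Ω

Required fraction k = V_out/V_supply = 0.8494.
Rearranging, R1 = R2·(1−k)/k = 76.7 × 0.1772 = 13.59 Ω.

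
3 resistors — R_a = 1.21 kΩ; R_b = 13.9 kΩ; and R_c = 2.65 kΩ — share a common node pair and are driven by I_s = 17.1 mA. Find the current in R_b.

Total conductance ΣG = 1/1.21 + 1/13.9 + 1/2.65 = 1.276 (units of 1/kΩ).
By the current-divider rule, I = I_s · G_k/ΣG = 17.1 × 0.05639 = 0.9643 mA.

I ≈ 0.964 mA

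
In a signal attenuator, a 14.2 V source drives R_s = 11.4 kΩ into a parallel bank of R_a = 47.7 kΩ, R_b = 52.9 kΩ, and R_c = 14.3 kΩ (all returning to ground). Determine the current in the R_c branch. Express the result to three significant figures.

Parallel bank: R_p = 1/(1/47.7 + 1/52.9 + 1/14.3) = 9.108 kΩ.
V_A = 14.2 × 9.108/20.51 = 6.306 V.
I(R_c) = V_A / R_c = 6.306/14.3 = 0.4410 mA.

I ≈ 0.441 mA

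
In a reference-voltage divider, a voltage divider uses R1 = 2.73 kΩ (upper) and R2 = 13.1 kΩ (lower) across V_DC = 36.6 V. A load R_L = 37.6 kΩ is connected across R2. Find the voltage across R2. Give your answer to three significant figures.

V_out ≈ 28.6 V

First combine the lower leg with the load: R2 ‖ R_L = 9.715 kΩ.
Voltage divider with the loaded lower leg: V_out = 36.6 × 9.715/(2.73 + 9.715) = 36.6 × 0.7806 = 28.57 V.
(Unloaded it would be 30.3 V; the load pulls it down.)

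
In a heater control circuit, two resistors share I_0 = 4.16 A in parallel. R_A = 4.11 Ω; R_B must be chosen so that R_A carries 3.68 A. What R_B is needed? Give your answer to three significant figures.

In a two-way split, I_A/I_0 = R_B/(R_A + R_B).
With f = 0.8846, R_B = R_A · f/(1−f) = 4.11 × 7.667 = 31.51 Ω.

R_B ≈ 31.5 Ω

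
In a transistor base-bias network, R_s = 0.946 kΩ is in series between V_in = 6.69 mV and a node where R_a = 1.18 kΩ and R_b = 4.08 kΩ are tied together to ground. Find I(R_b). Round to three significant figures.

Equivalent of the parallel group: R_p = 0.9153 kΩ.
V_A by voltage divider: V_A = 6.69 × 0.9153/(0.946 + 0.9153) = 3.290 mV.
I(R_b) = V_A / R_b = 3.290/4.08 = 0.8063 µA.

I ≈ 0.806 µA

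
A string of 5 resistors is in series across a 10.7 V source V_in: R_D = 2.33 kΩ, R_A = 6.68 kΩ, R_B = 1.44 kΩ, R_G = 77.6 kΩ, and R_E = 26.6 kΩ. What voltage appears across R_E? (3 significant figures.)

V ≈ 2.48 V

Total series resistance ΣR = 2.33 + 6.68 + 1.44 + 77.6 + 26.6 = 114.6 kΩ.
V = V_in · R/ΣR = 10.7 × 0.2320 = 2.483 V.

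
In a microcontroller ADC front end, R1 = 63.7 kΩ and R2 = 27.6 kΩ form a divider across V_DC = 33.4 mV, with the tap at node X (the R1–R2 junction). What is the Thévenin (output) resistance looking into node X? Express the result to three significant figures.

R_th ≈ 19.3 kΩ

Looking into X with the source shorted: R_th = R1·R2/(R1+R2) = 63.70 × 27.6/91.30 = 19.26 kΩ.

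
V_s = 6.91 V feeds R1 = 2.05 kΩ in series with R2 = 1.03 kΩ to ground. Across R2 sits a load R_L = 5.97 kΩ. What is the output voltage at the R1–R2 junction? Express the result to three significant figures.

First combine the lower leg with the load: R2 ‖ R_L = 0.8784 kΩ.
Now apply the divider: V_out = 6.91 × 0.3000 = 2.073 V.

V_out ≈ 2.07 V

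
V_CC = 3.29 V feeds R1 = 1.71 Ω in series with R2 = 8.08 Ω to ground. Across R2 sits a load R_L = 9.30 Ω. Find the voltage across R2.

V_out ≈ 2.36 V

First combine the lower leg with the load: R2 ‖ R_L = 4.324 Ω.
Voltage divider with the loaded lower leg: V_out = 3.29 × 4.324/(1.71 + 4.324) = 3.29 × 0.7166 = 2.358 V.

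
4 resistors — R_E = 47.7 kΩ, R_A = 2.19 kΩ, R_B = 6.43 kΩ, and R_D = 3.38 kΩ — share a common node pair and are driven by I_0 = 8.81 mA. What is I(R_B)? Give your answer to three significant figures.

I ≈ 1.47 mA

Total conductance ΣG = 1/47.7 + 1/2.19 + 1/6.43 + 1/3.38 = 0.9290 (units of 1/kΩ).
Current divider: I(R_B) = I_0 · G_k/ΣG = 8.81 × (0.1555/0.9290) = 8.81 × 0.1674 = 1.475 mA.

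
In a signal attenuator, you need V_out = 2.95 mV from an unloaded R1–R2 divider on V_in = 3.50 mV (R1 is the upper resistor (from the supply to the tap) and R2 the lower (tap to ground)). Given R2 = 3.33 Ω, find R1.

V_out/V_in = R2/(R1+R2) = 0.8429.
So R1 = R2 · (V_in/V_out − 1) = 3.33 × (3.50/2.95 − 1) = 3.33 × 0.1864 = 0.6208 Ω.

R1 ≈ 0.621 Ω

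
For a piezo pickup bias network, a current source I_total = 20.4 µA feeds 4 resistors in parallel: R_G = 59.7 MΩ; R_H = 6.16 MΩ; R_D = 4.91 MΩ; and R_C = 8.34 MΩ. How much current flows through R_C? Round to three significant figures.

I ≈ 4.87 µA

Conductances: ΣG = 1/59.7 + 1/6.16 + 1/4.91 + 1/8.34 = 0.5027 (1/MΩ).
R_C takes the fraction G_k/ΣG = 0.1199/0.5027 = 0.2385, so I = 20.4 × 0.2385 = 4.866 µA.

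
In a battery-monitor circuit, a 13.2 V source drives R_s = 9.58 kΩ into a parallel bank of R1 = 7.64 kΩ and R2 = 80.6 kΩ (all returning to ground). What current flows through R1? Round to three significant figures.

Parallel bank: R_p = 1/(1/7.64 + 1/80.6) = 6.979 kΩ.
V_A = 13.2 × 6.979/16.56 = 5.563 V.
Branch current I = V_A/R1 = 5.563/7.64 = 0.7282 mA.
(Check via current divider: I_total = 0.7972 mA; share G_k/ΣG = 0.9134 → same result.)

I ≈ 0.728 mA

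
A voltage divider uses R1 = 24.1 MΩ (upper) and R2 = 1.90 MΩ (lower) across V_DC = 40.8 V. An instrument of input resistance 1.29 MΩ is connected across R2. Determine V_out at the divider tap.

First combine the lower leg with the load: R2 ‖ R_L = 0.7683 MΩ.
Then V_out = V_DC · R2'/(R1 + R2') = 40.8 × 0.7683/24.87 = 1.261 V.

V_out ≈ 1.26 V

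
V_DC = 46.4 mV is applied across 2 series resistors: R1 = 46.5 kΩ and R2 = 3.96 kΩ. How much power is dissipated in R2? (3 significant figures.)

The common current is I = 46.4/50.46 = 0.9195 µA.
P(R2) = I²·R2 = (0.9195)² × 3.96 = 3.348 nW.

P ≈ 3.35 nW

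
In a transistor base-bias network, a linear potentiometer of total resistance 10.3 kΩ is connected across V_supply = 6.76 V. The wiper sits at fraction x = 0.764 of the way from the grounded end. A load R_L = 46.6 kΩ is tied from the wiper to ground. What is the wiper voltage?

V_out ≈ 4.97 V

The pot divides into 2.431 kΩ above the wiper and 7.869 kΩ below.
Lower segment in parallel with the load: 7.869 ‖ 46.6 = 6.732 kΩ.
Loaded-divider output: V_out = 6.76 × 0.7347 = 4.967 V.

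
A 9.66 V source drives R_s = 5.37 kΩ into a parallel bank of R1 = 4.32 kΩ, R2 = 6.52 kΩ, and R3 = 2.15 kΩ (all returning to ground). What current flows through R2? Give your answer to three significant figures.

Parallel bank: R_p = 1/(1/4.32 + 1/6.52 + 1/2.15) = 1.177 kΩ.
V_A = 9.66 × 1.177/6.547 = 1.736 V.
Branch current I = V_A/R2 = 1.736/6.52 = 0.2663 mA.

I ≈ 0.266 mA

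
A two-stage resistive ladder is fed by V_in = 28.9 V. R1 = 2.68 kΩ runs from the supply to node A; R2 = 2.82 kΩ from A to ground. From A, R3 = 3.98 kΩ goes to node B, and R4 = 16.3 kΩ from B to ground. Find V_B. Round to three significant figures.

Looking into the second stage from A: R3 + R4 = 20.28 kΩ appears in parallel with R2.
R2 ‖ (R3+R4) = 2.476 kΩ.
V_A = 28.9 × 2.476/(2.68 + 2.476) = 13.88 V.
V_B = V_A × 0.8037 = 11.15 V.

V_B ≈ 11.2 V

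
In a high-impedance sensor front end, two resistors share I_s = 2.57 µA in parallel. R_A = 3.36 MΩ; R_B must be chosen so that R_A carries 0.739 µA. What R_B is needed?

R_B ≈ 1.36 MΩ

In a two-way split, I_A/I_s = R_B/(R_A + R_B).
0.739/2.57 = R_B/(R_A + R_B) → R_B = R_A · (0.2875)/(1 − 0.2875) = 3.36 × 0.4036 = 1.356 MΩ.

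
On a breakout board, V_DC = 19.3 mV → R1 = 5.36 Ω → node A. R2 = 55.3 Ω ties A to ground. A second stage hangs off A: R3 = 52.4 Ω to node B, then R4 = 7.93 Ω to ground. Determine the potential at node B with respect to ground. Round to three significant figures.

V_B ≈ 2.14 mV

Looking into the second stage from A: R3 + R4 = 60.33 Ω appears in parallel with R2.
R2 ‖ (R3+R4) = 28.85 Ω.
So V_A = 19.3 × 0.8433 = 16.28 mV.
Stage 2 is unloaded, so V_B = V_A · R4/(R3+R4) = 16.28 × 7.93/60.33 = 2.139 mV.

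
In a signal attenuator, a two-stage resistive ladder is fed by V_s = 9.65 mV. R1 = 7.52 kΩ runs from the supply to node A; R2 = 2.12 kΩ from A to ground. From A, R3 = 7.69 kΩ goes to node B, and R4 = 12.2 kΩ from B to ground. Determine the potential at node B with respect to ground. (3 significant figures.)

Node A sees R2 in parallel with the series input of stage 2, R3 + R4 = 19.89 kΩ.
Effective lower resistance at A: R2 ‖ 19.89 = 1.916 kΩ.
First divider: V_A = V_s · 1.916/(7.52 + 1.916) = 1.959 mV.
Then the unloaded second divider: V_B = V_A × R4/(R3+R4) = 1.959 × 0.6134 = 1.202 mV.

V_B ≈ 1.20 mV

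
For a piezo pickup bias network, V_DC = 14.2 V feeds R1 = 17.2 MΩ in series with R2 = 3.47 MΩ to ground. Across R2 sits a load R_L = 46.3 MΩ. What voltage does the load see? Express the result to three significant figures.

V_out ≈ 2.24 V

R2 ‖ R_L = (3.47 × 46.3)/(3.47 + 46.3) = 3.228 MΩ.
Now apply the divider: V_out = 14.2 × 0.1580 = 2.244 V.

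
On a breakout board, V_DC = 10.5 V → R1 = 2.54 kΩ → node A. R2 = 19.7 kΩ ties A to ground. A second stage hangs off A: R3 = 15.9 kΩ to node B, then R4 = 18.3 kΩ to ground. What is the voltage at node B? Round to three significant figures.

Looking into the second stage from A: R3 + R4 = 34.20 kΩ appears in parallel with R2.
R2 ‖ (R3+R4) = 12.50 kΩ.
So V_A = 10.5 × 0.8311 = 8.727 V.
Then the unloaded second divider: V_B = V_A × R4/(R3+R4) = 8.727 × 0.5351 = 4.670 V.

V_B ≈ 4.67 V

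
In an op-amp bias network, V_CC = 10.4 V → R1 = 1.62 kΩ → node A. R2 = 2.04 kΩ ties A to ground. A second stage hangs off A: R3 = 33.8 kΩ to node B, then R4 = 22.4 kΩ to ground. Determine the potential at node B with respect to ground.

Looking into the second stage from A: R3 + R4 = 56.20 kΩ appears in parallel with R2.
Effective lower resistance at A: R2 ‖ 56.20 = 1.969 kΩ.
V_A = 10.4 × 1.969/(1.62 + 1.969) = 5.705 V.
Then the unloaded second divider: V_B = V_A × R4/(R3+R4) = 5.705 × 0.3986 = 2.274 V.

V_B ≈ 2.27 V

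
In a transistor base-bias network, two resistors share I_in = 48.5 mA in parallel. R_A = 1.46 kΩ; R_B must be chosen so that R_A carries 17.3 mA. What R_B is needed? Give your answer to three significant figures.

R_B ≈ 0.810 kΩ

In a two-way split, I_A/I_in = R_B/(R_A + R_B).
17.3/48.5 = R_B/(R_A + R_B) → R_B = R_A · (0.3567)/(1 − 0.3567) = 1.46 × 0.5545 = 0.8096 kΩ.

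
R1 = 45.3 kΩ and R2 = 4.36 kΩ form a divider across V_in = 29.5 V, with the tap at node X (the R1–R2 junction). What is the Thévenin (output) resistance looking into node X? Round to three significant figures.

R_th ≈ 3.98 kΩ

Zeroing V_in shorts the top of R1 to ground, so R_th = R1 ‖ R2 = 3.977 kΩ.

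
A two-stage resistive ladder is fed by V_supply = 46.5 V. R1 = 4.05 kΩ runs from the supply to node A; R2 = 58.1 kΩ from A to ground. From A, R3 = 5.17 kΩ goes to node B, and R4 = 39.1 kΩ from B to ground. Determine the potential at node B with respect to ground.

V_B ≈ 35.4 V

The second stage (R3 + R4 = 44.27 kΩ) loads node A in parallel with R2.
R2 ‖ (R3+R4) = 25.13 kΩ.
V_A = 46.5 × 25.13/(4.05 + 25.13) = 40.05 V.
Stage 2 is unloaded, so V_B = V_A · R4/(R3+R4) = 40.05 × 39.1/44.27 = 35.37 V.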